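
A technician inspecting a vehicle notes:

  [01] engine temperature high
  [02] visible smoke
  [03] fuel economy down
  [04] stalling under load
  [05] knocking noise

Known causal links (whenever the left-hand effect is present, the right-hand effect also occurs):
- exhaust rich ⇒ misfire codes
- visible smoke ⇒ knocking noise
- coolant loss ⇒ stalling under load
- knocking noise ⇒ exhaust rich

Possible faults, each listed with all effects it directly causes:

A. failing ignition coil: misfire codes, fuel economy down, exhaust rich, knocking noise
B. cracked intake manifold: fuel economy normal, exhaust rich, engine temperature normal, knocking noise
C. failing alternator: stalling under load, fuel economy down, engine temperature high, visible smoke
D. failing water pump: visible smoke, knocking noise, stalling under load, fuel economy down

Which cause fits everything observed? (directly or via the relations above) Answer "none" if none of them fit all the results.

Testing each hypothesis:
(A) failing ignition coil — engine temperature high miss; visible smoke miss; fuel economy down match; stalling under load miss; knocking noise match
(B) cracked intake manifold — engine temperature high miss; visible smoke miss; fuel economy down miss; stalling under load miss; knocking noise match
(C) failing alternator — engine temperature high match; visible smoke match; fuel economy down match; stalling under load match; knocking noise match (via visible smoke → knocking noise)
(D) failing water pump — engine temperature high miss; visible smoke match; fuel economy down match; stalling under load match; knocking noise match
(C) alone accounts for all the evidence.

C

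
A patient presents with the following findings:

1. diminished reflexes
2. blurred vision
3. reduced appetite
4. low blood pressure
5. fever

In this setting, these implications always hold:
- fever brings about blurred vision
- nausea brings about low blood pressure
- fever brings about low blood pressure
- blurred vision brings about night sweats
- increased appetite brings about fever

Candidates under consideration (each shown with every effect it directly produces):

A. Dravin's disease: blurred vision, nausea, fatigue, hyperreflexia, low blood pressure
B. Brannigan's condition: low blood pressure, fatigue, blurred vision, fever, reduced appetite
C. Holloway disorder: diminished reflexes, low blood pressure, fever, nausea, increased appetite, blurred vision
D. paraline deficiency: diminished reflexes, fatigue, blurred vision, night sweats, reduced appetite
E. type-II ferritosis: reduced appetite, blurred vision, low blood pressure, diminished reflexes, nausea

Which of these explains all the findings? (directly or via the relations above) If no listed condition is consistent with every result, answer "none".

none

For each candidate, compare predicted effects to what was observed:
(A) Dravin's disease — fails on diminished reflexes, reduced appetite, fever (predicts hyperreflexia, not diminished reflexes)
(B) Brannigan's condition — diminished reflexes NO; blurred vision yes; reduced appetite yes; low blood pressure yes; fever yes
(C) Holloway disorder — fails on reduced appetite (predicts increased appetite, not reduced appetite)
(D) paraline deficiency — does not account for low blood pressure, fever
(E) type-II ferritosis — diminished reflexes yes; blurred vision yes; reduced appetite yes; low blood pressure yes; fever NO
Every candidate fails on at least one observation.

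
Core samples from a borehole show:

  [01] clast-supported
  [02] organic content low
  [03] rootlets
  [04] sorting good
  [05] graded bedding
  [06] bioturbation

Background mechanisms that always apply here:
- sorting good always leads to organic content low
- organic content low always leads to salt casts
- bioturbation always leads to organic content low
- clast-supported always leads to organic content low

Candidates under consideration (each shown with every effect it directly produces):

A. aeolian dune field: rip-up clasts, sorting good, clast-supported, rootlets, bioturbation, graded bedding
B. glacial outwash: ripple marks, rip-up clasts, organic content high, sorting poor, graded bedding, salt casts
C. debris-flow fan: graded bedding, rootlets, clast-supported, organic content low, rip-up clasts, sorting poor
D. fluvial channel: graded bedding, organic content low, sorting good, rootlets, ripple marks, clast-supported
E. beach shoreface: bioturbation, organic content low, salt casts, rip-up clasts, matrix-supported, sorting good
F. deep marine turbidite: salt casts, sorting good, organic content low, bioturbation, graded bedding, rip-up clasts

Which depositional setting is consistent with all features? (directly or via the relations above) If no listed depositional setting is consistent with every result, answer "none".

A

Testing each hypothesis:
(A) aeolian dune field — clast-supported match; organic content low match (via bioturbation → organic content low); rootlets match; sorting good match; graded bedding match; bioturbation match
(B) glacial outwash — clast-supported miss; organic content low miss; rootlets miss; sorting good miss; graded bedding match; bioturbation miss
(C) debris-flow fan — clast-supported match; organic content low match; rootlets match; sorting good miss; graded bedding match; bioturbation miss
(D) fluvial channel — does not account for bioturbation
(E) beach shoreface — clast-supported miss; organic content low match; rootlets miss; sorting good match; graded bedding miss; bioturbation match
(F) deep marine turbidite — clast-supported miss; organic content low match; rootlets miss; sorting good match; graded bedding match; bioturbation match
(A) alone accounts for all the evidence.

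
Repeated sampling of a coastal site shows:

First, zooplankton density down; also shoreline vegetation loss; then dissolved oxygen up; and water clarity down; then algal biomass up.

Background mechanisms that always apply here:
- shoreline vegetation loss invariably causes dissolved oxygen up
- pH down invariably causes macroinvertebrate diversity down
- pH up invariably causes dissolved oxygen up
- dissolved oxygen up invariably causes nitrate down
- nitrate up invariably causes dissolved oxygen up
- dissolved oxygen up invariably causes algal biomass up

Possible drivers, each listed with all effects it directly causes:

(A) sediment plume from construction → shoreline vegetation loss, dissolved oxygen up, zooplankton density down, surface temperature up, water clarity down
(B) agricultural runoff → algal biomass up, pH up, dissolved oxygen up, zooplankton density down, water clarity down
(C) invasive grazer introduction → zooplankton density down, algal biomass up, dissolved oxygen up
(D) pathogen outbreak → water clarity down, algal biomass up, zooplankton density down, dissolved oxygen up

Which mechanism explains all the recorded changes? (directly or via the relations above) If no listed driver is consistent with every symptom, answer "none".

A

Checking each candidate against the observations:
(A) sediment plume from construction — accounts for every observation (algal biomass up by dissolved oxygen up → algal biomass up)
(B) agricultural runoff — zooplankton density down ✓; shoreline vegetation loss ✗; dissolved oxygen up ✓; water clarity down ✓; algal biomass up ✓
(C) invasive grazer introduction — zooplankton density down ✓; shoreline vegetation loss ✗; dissolved oxygen up ✓; water clarity down ✗; algal biomass up ✓
(D) pathogen outbreak — does not account for shoreline vegetation loss
Only (A) is consistent with every observation.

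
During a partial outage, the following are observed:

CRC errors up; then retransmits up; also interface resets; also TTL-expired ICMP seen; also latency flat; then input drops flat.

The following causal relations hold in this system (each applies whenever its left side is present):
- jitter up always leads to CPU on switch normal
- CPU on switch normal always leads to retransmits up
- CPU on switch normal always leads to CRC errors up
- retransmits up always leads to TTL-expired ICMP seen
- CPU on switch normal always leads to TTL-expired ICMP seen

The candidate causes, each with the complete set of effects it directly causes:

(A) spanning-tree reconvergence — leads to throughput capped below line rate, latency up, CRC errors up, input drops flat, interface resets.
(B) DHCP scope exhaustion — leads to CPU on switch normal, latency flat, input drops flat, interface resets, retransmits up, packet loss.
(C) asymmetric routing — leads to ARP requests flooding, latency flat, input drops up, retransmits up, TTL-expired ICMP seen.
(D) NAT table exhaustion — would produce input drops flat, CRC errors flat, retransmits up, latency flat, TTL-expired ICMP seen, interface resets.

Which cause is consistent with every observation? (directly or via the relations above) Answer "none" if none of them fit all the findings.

B

Per-candidate check:
(A) spanning-tree reconvergence — fails on retransmits up, TTL-expired ICMP seen, latency flat (predicts latency up, not latency flat)
(B) DHCP scope exhaustion — CRC errors up yes (by CPU on switch normal → CRC errors up); retransmits up yes; interface resets yes; TTL-expired ICMP seen yes (by retransmits up → TTL-expired ICMP seen); latency flat yes; input drops flat yes
(C) asymmetric routing — fails on CRC errors up, interface resets, input drops flat (predicts input drops up, not input drops flat)
(D) NAT table exhaustion — fails on CRC errors up (predicts CRC errors flat, not CRC errors up)
(B) is the only candidate with no mismatches.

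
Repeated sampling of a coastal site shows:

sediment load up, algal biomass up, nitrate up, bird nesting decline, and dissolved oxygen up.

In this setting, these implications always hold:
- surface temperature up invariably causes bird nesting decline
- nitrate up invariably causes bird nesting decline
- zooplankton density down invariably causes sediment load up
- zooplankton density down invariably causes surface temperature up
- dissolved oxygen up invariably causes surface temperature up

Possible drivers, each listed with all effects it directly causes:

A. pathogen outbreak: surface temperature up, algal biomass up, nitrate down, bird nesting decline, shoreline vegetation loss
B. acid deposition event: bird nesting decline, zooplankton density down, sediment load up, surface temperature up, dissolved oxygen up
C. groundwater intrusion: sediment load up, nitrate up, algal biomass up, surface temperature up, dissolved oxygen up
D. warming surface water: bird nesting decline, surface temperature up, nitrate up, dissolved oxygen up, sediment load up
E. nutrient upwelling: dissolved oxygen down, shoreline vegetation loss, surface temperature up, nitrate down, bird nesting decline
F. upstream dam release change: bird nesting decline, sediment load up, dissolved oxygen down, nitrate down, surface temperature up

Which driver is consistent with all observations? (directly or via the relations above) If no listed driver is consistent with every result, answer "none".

C

For each candidate, compare predicted effects to what was observed:
(A) pathogen outbreak — sediment load up NO; algal biomass up yes; nitrate up NO; bird nesting decline yes; dissolved oxygen up NO
(B) acid deposition event — sediment load up yes; algal biomass up NO; nitrate up NO; bird nesting decline yes; dissolved oxygen up yes
(C) groundwater intrusion — accounts for every observation (bird nesting decline by nitrate up → bird nesting decline)
(D) warming surface water — sediment load up yes; algal biomass up NO; nitrate up yes; bird nesting decline yes; dissolved oxygen up yes
(E) nutrient upwelling — fails on sediment load up, algal biomass up, nitrate up, dissolved oxygen up (predicts nitrate down, not nitrate up; predicts dissolved oxygen down, not dissolved oxygen up)
(F) upstream dam release change — sediment load up yes; algal biomass up NO; nitrate up NO; bird nesting decline yes; dissolved oxygen up NO
Only (C) is consistent with every observation.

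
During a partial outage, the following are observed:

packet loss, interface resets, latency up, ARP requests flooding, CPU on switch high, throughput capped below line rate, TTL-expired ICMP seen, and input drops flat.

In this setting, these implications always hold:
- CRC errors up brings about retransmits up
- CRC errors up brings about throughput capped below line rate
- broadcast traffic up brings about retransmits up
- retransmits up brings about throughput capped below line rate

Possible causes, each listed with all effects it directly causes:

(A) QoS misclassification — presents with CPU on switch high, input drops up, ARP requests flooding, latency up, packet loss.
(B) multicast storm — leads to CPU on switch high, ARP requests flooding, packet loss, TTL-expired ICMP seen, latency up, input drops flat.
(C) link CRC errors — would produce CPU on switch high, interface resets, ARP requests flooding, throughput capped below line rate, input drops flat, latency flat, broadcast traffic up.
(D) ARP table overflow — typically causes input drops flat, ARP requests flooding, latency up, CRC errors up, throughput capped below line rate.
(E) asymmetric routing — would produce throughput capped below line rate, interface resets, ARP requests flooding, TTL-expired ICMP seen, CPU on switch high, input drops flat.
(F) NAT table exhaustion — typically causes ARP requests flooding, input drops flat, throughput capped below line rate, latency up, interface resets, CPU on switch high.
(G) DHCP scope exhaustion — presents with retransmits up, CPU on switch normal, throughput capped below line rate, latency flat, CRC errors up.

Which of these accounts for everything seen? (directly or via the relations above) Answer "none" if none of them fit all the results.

For each candidate, compare predicted effects to what was observed:
(A) QoS misclassification — packet loss +; interface resets -; latency up +; ARP requests flooding +; CPU on switch high +; throughput capped below line rate -; TTL-expired ICMP seen -; input drops flat -
(B) multicast storm — does not account for interface resets, throughput capped below line rate
(C) link CRC errors — fails on packet loss, latency up, TTL-expired ICMP seen (predicts latency flat, not latency up)
(D) ARP table overflow — packet loss -; interface resets -; latency up +; ARP requests flooding +; CPU on switch high -; throughput capped below line rate +; TTL-expired ICMP seen -; input drops flat +
(E) asymmetric routing — packet loss -; interface resets +; latency up -; ARP requests flooding +; CPU on switch high +; throughput capped below line rate +; TTL-expired ICMP seen +; input drops flat +
(F) NAT table exhaustion — packet loss -; interface resets +; latency up +; ARP requests flooding +; CPU on switch high +; throughput capped below line rate +; TTL-expired ICMP seen -; input drops flat +
(G) DHCP scope exhaustion — fails on packet loss, interface resets, latency up, ARP requests flooding, CPU on switch high, TTL-expired ICMP seen, input drops flat (predicts latency flat, not latency up; predicts CPU on switch normal, not CPU on switch high)
No candidate is consistent with all observations.

none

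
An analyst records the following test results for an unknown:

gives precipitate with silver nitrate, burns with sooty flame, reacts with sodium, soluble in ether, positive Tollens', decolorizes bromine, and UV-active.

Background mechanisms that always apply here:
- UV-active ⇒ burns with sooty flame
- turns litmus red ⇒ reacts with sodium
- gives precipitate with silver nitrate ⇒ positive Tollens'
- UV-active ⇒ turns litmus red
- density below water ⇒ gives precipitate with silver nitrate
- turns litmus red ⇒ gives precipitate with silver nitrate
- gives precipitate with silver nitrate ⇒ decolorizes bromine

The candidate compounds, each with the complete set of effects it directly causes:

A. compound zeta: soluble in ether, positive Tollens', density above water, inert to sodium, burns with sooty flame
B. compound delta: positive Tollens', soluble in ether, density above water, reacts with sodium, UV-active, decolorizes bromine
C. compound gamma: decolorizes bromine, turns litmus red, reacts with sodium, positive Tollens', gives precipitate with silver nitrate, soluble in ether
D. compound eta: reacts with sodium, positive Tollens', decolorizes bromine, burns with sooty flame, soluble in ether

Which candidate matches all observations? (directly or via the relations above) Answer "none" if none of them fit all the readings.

Checking each candidate against the observations:
(A) compound zeta — gives precipitate with silver nitrate ✗; burns with sooty flame ✓; reacts with sodium ✗; soluble in ether ✓; positive Tollens' ✓; decolorizes bromine ✗; UV-active ✗
(B) compound delta — accounts for every observation (gives precipitate with silver nitrate via UV-active → turns litmus red → gives precipitate with silver nitrate)
(C) compound gamma — does not account for burns with sooty flame, UV-active
(D) compound eta — does not account for gives precipitate with silver nitrate, UV-active
Only (B) is consistent with every observation.

B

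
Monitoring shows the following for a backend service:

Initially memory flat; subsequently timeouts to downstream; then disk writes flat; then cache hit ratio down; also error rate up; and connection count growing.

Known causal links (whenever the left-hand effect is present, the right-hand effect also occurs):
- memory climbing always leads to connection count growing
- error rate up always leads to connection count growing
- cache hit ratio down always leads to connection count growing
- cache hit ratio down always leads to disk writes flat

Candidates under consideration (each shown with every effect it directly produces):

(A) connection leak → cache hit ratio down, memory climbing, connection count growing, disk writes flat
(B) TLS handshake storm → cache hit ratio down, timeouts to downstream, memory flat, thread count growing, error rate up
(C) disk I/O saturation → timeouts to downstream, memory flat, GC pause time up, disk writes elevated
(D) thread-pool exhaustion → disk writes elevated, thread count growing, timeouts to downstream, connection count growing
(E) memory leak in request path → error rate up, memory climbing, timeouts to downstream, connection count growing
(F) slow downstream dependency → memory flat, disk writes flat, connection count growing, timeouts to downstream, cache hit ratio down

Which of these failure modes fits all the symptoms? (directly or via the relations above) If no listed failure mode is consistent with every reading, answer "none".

B

Testing each hypothesis:
(A) connection leak — memory flat NO; timeouts to downstream NO; disk writes flat yes; cache hit ratio down yes; error rate up NO; connection count growing yes
(B) TLS handshake storm — accounts for every observation (disk writes flat through cache hit ratio down → disk writes flat)
(C) disk I/O saturation — fails on disk writes flat, cache hit ratio down, error rate up, connection count growing (predicts disk writes elevated, not disk writes flat)
(D) thread-pool exhaustion — fails on memory flat, disk writes flat, cache hit ratio down, error rate up (predicts disk writes elevated, not disk writes flat)
(E) memory leak in request path — memory flat NO; timeouts to downstream yes; disk writes flat NO; cache hit ratio down NO; error rate up yes; connection count growing yes
(F) slow downstream dependency — does not account for error rate up
Only (B) is consistent with every observation.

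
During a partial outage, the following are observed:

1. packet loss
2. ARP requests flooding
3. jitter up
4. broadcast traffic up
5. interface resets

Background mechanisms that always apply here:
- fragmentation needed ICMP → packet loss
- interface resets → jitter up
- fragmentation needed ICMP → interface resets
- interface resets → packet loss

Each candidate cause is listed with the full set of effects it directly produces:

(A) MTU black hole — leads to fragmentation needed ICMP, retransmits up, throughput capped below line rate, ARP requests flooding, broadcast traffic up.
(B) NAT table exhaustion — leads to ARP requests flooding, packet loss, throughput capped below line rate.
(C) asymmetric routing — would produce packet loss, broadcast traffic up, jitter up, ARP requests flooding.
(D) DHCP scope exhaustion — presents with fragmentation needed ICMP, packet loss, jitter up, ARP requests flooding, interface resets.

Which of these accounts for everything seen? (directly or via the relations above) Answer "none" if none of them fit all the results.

A

For each candidate, compare predicted effects to what was observed:
(A) MTU black hole — accounts for every observation (packet loss by fragmentation needed ICMP → packet loss)
(B) NAT table exhaustion — packet loss match; ARP requests flooding match; jitter up miss; broadcast traffic up miss; interface resets miss
(C) asymmetric routing — does not account for interface resets
(D) DHCP scope exhaustion — does not account for broadcast traffic up
(A) alone accounts for all the evidence.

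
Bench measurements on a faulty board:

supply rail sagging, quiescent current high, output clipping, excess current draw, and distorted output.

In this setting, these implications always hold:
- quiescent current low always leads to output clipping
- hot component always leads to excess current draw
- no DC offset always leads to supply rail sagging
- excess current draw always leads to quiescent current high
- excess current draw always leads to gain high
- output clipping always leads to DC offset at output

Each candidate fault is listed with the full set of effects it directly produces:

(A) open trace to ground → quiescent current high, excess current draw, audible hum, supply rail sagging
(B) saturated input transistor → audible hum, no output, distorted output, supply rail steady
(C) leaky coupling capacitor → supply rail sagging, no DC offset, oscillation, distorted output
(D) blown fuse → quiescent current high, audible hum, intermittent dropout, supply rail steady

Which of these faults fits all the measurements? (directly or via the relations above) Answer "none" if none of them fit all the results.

Per-candidate check:
(A) open trace to ground — supply rail sagging +; quiescent current high +; output clipping -; excess current draw +; distorted output -
(B) saturated input transistor — supply rail sagging -; quiescent current high -; output clipping -; excess current draw -; distorted output +
(C) leaky coupling capacitor — does not account for quiescent current high, output clipping, excess current draw
(D) blown fuse — fails on supply rail sagging, output clipping, excess current draw, distorted output (predicts supply rail steady, not supply rail sagging)
Every candidate fails on at least one observation.

none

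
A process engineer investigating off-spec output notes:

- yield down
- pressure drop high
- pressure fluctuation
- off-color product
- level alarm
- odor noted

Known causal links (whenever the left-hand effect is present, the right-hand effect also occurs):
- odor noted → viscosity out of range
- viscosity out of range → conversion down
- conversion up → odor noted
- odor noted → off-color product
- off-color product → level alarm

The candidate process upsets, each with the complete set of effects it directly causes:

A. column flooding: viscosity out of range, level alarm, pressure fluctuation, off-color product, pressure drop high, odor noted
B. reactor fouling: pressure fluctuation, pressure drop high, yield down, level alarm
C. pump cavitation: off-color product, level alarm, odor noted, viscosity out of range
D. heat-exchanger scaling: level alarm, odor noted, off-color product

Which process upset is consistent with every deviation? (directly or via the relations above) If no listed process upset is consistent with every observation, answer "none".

none

For each candidate, compare predicted effects to what was observed:
(A) column flooding — yield down miss; pressure drop high match; pressure fluctuation match; off-color product match; level alarm match; odor noted match
(B) reactor fouling — yield down match; pressure drop high match; pressure fluctuation match; off-color product miss; level alarm match; odor noted miss
(C) pump cavitation — yield down miss; pressure drop high miss; pressure fluctuation miss; off-color product match; level alarm match; odor noted match
(D) heat-exchanger scaling — does not account for yield down, pressure drop high, pressure fluctuation
None of the listed candidates fits everything.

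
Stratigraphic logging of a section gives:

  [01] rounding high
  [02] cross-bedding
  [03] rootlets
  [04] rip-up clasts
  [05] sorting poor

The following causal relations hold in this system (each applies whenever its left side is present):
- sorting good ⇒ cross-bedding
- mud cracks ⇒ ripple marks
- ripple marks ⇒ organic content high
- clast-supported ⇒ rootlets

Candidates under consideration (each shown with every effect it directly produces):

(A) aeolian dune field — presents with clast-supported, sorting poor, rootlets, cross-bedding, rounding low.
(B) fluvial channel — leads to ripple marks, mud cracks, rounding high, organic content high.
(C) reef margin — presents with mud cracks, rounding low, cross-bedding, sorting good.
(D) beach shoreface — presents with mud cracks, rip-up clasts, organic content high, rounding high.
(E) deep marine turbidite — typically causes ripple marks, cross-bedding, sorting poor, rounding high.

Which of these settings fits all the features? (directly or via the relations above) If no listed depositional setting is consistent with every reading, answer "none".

none

For each candidate, compare predicted effects to what was observed:
(A) aeolian dune field — fails on rounding high, rip-up clasts (predicts rounding low, not rounding high)
(B) fluvial channel — does not account for cross-bedding, rootlets, rip-up clasts, sorting poor
(C) reef margin — rounding high miss; cross-bedding match; rootlets miss; rip-up clasts miss; sorting poor miss
(D) beach shoreface — does not account for cross-bedding, rootlets, sorting poor
(E) deep marine turbidite — does not account for rootlets, rip-up clasts
No candidate is consistent with all observations.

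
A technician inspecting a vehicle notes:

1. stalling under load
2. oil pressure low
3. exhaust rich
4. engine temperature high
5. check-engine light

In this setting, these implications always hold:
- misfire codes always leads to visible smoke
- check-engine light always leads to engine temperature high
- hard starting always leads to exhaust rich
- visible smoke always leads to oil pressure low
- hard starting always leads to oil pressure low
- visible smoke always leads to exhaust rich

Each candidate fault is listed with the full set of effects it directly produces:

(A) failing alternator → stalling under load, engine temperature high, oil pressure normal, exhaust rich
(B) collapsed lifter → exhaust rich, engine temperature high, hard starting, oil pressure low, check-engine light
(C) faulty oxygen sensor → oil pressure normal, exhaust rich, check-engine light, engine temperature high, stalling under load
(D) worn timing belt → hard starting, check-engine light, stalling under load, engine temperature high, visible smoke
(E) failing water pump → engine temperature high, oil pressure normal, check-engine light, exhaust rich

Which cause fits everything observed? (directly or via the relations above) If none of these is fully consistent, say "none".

Checking each candidate against the observations:
(A) failing alternator — fails on oil pressure low, check-engine light (predicts oil pressure normal, not oil pressure low)
(B) collapsed lifter — stalling under load ✗; oil pressure low ✓; exhaust rich ✓; engine temperature high ✓; check-engine light ✓
(C) faulty oxygen sensor — fails on oil pressure low (predicts oil pressure normal, not oil pressure low)
(D) worn timing belt — stalling under load ✓; oil pressure low ✓ (by visible smoke → oil pressure low); exhaust rich ✓ (by hard starting → exhaust rich); engine temperature high ✓; check-engine light ✓
(E) failing water pump — fails on stalling under load, oil pressure low (predicts oil pressure normal, not oil pressure low)
Only (D) is consistent with every observation.

D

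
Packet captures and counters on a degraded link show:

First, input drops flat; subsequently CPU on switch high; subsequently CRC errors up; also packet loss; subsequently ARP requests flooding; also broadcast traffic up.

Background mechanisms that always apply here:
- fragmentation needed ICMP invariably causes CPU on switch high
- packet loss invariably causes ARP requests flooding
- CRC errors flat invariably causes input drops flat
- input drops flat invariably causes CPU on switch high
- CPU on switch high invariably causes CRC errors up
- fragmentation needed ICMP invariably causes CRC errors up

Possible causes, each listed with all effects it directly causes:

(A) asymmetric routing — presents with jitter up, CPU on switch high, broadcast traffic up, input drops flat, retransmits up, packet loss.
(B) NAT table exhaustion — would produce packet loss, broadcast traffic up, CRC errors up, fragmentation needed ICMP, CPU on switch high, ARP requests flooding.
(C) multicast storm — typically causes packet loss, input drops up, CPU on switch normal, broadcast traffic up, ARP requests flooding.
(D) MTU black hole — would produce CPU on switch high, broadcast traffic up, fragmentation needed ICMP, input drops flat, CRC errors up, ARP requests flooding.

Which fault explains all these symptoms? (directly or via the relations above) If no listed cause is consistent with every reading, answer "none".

Checking each candidate against the observations:
(A) asymmetric routing — input drops flat yes; CPU on switch high yes; CRC errors up yes (by CPU on switch high → CRC errors up); packet loss yes; ARP requests flooding yes (by packet loss → ARP requests flooding); broadcast traffic up yes
(B) NAT table exhaustion — input drops flat NO; CPU on switch high yes; CRC errors up yes; packet loss yes; ARP requests flooding yes; broadcast traffic up yes
(C) multicast storm — fails on input drops flat, CPU on switch high, CRC errors up (predicts input drops up, not input drops flat; predicts CPU on switch normal, not CPU on switch high)
(D) MTU black hole — does not account for packet loss
(A) alone accounts for all the evidence.

A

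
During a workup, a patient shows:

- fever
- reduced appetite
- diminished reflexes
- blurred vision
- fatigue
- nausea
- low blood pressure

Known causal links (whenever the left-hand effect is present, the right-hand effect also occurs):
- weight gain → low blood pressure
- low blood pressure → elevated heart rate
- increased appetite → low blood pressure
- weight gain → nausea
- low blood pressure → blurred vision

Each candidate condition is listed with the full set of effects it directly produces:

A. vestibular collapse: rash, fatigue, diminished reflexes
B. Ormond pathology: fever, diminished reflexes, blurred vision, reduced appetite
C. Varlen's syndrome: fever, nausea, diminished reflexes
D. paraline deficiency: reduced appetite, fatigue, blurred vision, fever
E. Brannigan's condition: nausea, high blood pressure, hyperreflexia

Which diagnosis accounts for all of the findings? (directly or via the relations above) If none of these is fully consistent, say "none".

Testing each hypothesis:
(A) vestibular collapse — fever NO; reduced appetite NO; diminished reflexes yes; blurred vision NO; fatigue yes; nausea NO; low blood pressure NO
(B) Ormond pathology — does not account for fatigue, nausea, low blood pressure
(C) Varlen's syndrome — does not account for reduced appetite, blurred vision, fatigue, low blood pressure
(D) paraline deficiency — fever yes; reduced appetite yes; diminished reflexes NO; blurred vision yes; fatigue yes; nausea NO; low blood pressure NO
(E) Brannigan's condition — fails on fever, reduced appetite, diminished reflexes, blurred vision, fatigue, low blood pressure (predicts hyperreflexia, not diminished reflexes; predicts high blood pressure, not low blood pressure)
No candidate is consistent with all observations.

none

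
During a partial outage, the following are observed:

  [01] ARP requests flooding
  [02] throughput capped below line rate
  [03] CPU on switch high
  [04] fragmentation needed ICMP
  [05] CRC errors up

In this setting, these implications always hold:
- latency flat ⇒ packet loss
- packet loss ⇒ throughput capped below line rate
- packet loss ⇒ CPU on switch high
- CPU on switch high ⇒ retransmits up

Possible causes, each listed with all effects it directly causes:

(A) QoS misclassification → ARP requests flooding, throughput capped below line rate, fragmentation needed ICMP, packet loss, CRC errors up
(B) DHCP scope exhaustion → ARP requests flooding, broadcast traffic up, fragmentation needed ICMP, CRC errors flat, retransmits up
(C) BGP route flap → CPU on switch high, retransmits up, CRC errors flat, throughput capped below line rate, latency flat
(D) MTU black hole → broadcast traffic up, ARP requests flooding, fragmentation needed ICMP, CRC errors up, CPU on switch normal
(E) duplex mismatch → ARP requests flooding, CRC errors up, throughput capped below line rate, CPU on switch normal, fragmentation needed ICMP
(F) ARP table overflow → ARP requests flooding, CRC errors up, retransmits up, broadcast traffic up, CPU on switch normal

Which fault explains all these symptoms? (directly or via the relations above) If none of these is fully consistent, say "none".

Checking each candidate against the observations:
(A) QoS misclassification — ARP requests flooding +; throughput capped below line rate +; CPU on switch high + (through packet loss → CPU on switch high); fragmentation needed ICMP +; CRC errors up +
(B) DHCP scope exhaustion — ARP requests flooding +; throughput capped below line rate -; CPU on switch high -; fragmentation needed ICMP +; CRC errors up -
(C) BGP route flap — fails on ARP requests flooding, fragmentation needed ICMP, CRC errors up (predicts CRC errors flat, not CRC errors up)
(D) MTU black hole — ARP requests flooding +; throughput capped below line rate -; CPU on switch high -; fragmentation needed ICMP +; CRC errors up +
(E) duplex mismatch — fails on CPU on switch high (predicts CPU on switch normal, not CPU on switch high)
(F) ARP table overflow — fails on throughput capped below line rate, CPU on switch high, fragmentation needed ICMP (predicts CPU on switch normal, not CPU on switch high)
Only (A) is consistent with every observation.

A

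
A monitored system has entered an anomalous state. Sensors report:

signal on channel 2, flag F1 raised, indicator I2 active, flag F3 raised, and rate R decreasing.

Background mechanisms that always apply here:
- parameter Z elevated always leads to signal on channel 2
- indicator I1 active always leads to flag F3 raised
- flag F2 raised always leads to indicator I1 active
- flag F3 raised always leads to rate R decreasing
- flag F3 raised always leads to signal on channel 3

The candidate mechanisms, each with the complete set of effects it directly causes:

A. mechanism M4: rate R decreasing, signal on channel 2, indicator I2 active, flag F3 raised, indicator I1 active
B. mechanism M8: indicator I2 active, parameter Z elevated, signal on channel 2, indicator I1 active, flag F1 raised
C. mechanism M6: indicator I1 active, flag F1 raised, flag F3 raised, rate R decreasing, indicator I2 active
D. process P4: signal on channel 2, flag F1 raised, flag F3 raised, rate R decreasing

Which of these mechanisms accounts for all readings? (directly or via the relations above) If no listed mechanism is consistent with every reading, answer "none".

For each candidate, compare predicted effects to what was observed:
(A) mechanism M4 — signal on channel 2 +; flag F1 raised -; indicator I2 active +; flag F3 raised +; rate R decreasing +
(B) mechanism M8 — accounts for every observation (flag F3 raised via indicator I1 active → flag F3 raised)
(C) mechanism M6 — does not account for signal on channel 2
(D) process P4 — signal on channel 2 +; flag F1 raised +; indicator I2 active -; flag F3 raised +; rate R decreasing +
(B) alone accounts for all the evidence.

B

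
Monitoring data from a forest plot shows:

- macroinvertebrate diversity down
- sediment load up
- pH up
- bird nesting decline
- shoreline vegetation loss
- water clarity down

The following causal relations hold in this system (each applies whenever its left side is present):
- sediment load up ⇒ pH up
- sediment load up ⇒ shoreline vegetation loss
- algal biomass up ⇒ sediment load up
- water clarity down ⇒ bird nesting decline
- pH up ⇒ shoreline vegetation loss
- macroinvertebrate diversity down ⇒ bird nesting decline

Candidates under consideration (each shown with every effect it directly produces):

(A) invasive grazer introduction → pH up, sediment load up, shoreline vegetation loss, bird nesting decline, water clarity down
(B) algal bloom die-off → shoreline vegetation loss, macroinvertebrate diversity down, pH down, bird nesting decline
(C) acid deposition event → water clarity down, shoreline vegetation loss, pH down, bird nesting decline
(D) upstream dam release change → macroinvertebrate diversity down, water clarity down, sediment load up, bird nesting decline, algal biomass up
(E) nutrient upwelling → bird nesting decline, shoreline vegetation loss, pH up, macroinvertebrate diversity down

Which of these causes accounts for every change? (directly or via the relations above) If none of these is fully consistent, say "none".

Checking each candidate against the observations:
(A) invasive grazer introduction — macroinvertebrate diversity down ✗; sediment load up ✓; pH up ✓; bird nesting decline ✓; shoreline vegetation loss ✓; water clarity down ✓
(B) algal bloom die-off — macroinvertebrate diversity down ✓; sediment load up ✗; pH up ✗; bird nesting decline ✓; shoreline vegetation loss ✓; water clarity down ✗
(C) acid deposition event — fails on macroinvertebrate diversity down, sediment load up, pH up (predicts pH down, not pH up)
(D) upstream dam release change — accounts for every observation (pH up via sediment load up → pH up)
(E) nutrient upwelling — does not account for sediment load up, water clarity down
(D) is the only candidate with no mismatches.

D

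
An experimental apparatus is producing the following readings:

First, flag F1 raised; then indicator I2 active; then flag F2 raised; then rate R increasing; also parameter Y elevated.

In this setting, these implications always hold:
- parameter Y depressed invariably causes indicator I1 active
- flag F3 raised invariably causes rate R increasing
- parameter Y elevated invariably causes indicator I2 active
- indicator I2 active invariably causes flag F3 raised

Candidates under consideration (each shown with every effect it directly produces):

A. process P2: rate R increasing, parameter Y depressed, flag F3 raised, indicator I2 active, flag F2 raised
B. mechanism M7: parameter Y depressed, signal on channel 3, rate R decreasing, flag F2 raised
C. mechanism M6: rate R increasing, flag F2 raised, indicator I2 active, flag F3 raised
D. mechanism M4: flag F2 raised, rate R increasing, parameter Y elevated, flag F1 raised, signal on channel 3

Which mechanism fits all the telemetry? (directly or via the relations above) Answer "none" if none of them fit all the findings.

D

For each candidate, compare predicted effects to what was observed:
(A) process P2 — fails on flag F1 raised, parameter Y elevated (predicts parameter Y depressed, not parameter Y elevated)
(B) mechanism M7 — fails on flag F1 raised, indicator I2 active, rate R increasing, parameter Y elevated (predicts rate R decreasing, not rate R increasing; predicts parameter Y depressed, not parameter Y elevated)
(C) mechanism M6 — does not account for flag F1 raised, parameter Y elevated
(D) mechanism M4 — accounts for every observation (indicator I2 active by parameter Y elevated → indicator I2 active)
(D) is the only candidate with no mismatches.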